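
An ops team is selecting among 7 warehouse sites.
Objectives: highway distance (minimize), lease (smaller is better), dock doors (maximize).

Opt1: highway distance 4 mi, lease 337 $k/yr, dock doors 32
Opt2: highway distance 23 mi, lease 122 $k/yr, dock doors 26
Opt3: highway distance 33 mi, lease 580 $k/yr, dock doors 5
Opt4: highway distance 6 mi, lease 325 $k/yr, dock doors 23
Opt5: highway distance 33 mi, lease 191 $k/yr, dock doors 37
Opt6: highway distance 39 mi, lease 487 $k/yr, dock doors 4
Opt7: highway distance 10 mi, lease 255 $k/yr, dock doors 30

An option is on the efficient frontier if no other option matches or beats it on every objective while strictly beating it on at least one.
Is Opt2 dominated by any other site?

No

Opt1: worse on lease (337 vs 122).
Opt3: worse on highway distance (33 vs 23).
Opt4: worse on lease (325 vs 122).
Opt5: worse on highway distance (33 vs 23).
Opt6: worse on highway distance (39 vs 23).
Opt7: worse on lease (255 vs 122).
No option is at least as good as Opt2 on every objective and strictly better on one.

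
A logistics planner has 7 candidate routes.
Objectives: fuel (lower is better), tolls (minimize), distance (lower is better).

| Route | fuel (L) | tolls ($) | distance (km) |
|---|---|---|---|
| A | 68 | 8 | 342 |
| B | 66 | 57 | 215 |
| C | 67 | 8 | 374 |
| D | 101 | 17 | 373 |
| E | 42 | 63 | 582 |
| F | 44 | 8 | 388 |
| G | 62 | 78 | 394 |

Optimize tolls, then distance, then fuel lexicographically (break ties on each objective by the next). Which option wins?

First minimize tolls: best is 8, kept {A, C, F}.
Then minimize distance: best is 342, kept {A}.

A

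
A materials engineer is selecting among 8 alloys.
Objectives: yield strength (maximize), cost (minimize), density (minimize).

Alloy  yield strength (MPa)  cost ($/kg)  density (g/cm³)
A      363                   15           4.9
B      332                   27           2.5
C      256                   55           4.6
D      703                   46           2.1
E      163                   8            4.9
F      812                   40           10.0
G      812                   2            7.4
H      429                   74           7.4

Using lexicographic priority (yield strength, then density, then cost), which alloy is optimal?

G

First maximize yield strength: best is 812, kept {F, G}.
Then minimize density: best is 7.4, kept {G}.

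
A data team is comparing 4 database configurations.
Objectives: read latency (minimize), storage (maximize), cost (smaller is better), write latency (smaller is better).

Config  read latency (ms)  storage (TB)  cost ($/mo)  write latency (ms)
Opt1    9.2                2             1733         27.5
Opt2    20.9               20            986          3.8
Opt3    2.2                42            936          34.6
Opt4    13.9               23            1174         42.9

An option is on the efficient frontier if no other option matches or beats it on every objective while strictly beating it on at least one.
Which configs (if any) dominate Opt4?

Opt3

Opt3: read latency 2.2≤13.9, storage 42≥23, cost 936≤1174, write latency 34.6≤42.9 — dominates Opt4.
Others (Opt1, Opt2) are each worse than Opt4 on at least one objective.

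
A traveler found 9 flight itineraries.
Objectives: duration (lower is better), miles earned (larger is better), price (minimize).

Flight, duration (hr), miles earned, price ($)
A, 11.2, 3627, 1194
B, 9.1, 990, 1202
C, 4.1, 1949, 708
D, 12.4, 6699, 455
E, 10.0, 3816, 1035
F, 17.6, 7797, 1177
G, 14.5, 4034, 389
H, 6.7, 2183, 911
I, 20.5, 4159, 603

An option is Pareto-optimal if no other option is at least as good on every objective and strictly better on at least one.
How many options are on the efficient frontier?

A: dominated by E (duration 10.0≤11.2, miles earned 3816≥3627, price 1035≤1194).
B: dominated by C (duration 4.1≤9.1, miles earned 1949≥990, price 708≤1202).
C: not dominated (best duration).
D: not dominated.
E: not dominated.
F: not dominated (best miles earned).
G: not dominated (best price).
H: not dominated.
I: dominated by D (duration 12.4≤20.5, miles earned 6699≥4159, price 455≤603).
Pareto-optimal: C, D, E, F, G, H → 6.

6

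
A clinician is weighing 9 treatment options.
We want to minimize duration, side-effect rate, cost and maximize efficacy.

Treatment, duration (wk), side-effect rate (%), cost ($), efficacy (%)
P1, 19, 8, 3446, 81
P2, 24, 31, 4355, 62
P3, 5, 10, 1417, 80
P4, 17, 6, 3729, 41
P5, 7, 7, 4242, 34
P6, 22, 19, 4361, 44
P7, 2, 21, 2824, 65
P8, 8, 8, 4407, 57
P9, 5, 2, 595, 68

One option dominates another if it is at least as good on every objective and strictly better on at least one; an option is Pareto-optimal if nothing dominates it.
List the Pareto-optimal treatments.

P1, P3, P7, P9

P1: not dominated (best efficacy).
P2: dominated by P1 (duration 19≤24, side-effect rate 8≤31, cost 3446≤4355, efficacy 81≥62).
P3: not dominated.
P4: dominated by P9 (duration 5≤17, side-effect rate 2≤6, cost 595≤3729, efficacy 68≥41).
P5: dominated by P9 (duration 5≤7, side-effect rate 2≤7, cost 595≤4242, efficacy 68≥34).
P6: dominated by P1 (duration 19≤22, side-effect rate 8≤19, cost 3446≤4361, efficacy 81≥44).
P7: not dominated (best duration).
P8: dominated by P9 (duration 5≤8, side-effect rate 2≤8, cost 595≤4407, efficacy 68≥57).
P9: not dominated (best side-effect rate).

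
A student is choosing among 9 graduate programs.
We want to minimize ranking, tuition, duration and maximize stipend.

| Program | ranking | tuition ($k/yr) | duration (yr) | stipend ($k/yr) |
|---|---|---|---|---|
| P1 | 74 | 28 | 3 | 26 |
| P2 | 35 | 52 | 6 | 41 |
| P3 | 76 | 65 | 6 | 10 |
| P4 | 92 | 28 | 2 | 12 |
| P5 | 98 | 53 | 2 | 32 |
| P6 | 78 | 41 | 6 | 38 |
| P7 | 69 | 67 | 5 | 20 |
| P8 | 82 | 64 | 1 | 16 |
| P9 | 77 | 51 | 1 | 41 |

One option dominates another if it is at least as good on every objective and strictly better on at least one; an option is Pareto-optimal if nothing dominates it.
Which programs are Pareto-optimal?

P1: not dominated.
P2: not dominated (best ranking).
P3: dominated by P1 (ranking 74≤76, tuition 28≤65, duration 3≤6, stipend 26≥10).
P4: not dominated.
P5: dominated by P9 (ranking 77≤98, tuition 51≤53, duration 1≤2, stipend 41≥32).
P6: not dominated.
P7: not dominated.
P8: dominated by P9 (ranking 77≤82, tuition 51≤64, duration 1≤1, stipend 41≥16).
P9: not dominated.

P1, P2, P4, P6, P7, P9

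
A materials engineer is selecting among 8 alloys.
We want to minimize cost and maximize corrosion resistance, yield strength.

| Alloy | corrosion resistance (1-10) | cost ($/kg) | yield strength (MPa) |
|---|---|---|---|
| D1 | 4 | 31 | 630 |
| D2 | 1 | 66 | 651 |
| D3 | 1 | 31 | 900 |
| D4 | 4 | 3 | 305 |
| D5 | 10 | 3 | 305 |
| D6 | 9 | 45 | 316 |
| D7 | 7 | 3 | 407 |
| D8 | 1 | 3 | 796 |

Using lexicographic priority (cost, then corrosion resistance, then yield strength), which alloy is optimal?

First minimize cost: best is 3, kept {D4, D5, D7, D8}.
Then maximize corrosion resistance: best is 10, kept {D5}.

D5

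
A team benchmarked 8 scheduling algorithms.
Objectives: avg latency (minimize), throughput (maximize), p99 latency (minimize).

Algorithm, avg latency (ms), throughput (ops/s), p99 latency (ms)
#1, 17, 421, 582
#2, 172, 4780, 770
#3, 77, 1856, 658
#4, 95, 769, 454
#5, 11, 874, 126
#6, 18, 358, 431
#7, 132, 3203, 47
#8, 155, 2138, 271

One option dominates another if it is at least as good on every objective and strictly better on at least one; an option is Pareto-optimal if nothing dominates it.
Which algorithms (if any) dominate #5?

#1: worse on avg latency (17 vs 11).
#2: worse on avg latency (172 vs 11).
#3: worse on avg latency (77 vs 11).
#4: worse on avg latency (95 vs 11).
#6: worse on avg latency (18 vs 11).
#7: worse on avg latency (132 vs 11).
#8: worse on avg latency (155 vs 11).
No option dominates #5.

none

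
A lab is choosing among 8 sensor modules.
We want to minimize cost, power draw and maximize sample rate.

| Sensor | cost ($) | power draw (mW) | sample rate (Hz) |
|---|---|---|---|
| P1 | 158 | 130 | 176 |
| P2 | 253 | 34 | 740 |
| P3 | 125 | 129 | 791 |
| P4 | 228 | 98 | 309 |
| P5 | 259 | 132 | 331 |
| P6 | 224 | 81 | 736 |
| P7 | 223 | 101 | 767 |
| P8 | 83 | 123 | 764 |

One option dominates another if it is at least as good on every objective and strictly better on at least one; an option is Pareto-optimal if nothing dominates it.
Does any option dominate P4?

P6 vs P4: cost 224≤228, power draw 81≤98, sample rate 736≥309 — P6 is at least as good on every objective and strictly better on at least one, so P6 dominates P4.

Yes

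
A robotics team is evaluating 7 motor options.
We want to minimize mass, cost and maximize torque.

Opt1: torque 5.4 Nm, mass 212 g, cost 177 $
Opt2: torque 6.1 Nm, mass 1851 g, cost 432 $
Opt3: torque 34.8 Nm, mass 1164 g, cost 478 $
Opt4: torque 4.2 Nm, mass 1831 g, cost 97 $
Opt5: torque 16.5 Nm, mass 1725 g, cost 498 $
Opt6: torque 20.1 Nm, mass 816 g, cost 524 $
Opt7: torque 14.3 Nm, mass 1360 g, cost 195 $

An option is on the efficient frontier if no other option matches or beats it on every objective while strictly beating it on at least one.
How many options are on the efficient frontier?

5

Opt1: not dominated (best mass).
Opt2: dominated by Opt7 (torque 14.3≥6.1, mass 1360≤1851, cost 195≤432).
Opt3: not dominated (best torque).
Opt4: not dominated (best cost).
Opt5: dominated by Opt3 (torque 34.8≥16.5, mass 1164≤1725, cost 478≤498).
Opt6: not dominated.
Opt7: not dominated.
Pareto-optimal: Opt1, Opt3, Opt4, Opt6, Opt7 → 5.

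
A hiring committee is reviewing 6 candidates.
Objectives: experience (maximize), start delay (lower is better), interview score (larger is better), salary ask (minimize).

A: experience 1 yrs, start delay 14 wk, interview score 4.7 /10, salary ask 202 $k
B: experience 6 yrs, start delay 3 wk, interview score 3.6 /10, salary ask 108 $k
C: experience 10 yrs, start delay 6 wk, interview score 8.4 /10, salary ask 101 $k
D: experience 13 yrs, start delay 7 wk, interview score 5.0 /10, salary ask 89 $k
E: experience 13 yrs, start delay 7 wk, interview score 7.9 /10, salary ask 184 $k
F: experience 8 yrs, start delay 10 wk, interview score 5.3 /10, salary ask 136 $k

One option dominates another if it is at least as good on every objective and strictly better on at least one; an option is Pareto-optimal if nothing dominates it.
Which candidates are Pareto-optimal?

B, C, D, E

A: dominated by C (experience 10≥1, start delay 6≤14, interview score 8.4≥4.7, salary ask 101≤202).
B: not dominated (best start delay).
C: not dominated (best interview score).
D: not dominated (best salary ask).
E: not dominated.
F: dominated by C (experience 10≥8, start delay 6≤10, interview score 8.4≥5.3, salary ask 101≤136).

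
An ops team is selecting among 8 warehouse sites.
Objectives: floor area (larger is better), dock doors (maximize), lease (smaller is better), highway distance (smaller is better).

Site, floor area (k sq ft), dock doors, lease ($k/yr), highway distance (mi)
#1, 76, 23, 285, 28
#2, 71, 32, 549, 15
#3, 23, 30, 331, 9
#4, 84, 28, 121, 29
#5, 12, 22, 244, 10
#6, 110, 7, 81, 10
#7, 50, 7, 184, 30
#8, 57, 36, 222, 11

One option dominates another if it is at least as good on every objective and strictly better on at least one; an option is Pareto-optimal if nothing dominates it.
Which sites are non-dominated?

#1: not dominated.
#2: not dominated.
#3: not dominated (best highway distance).
#4: not dominated.
#5: not dominated.
#6: not dominated (best floor area).
#7: dominated by #4 (floor area 84≥50, dock doors 28≥7, lease 121≤184, highway distance 29≤30).
#8: not dominated (best dock doors).

#1, #2, #3, #4, #5, #6, #8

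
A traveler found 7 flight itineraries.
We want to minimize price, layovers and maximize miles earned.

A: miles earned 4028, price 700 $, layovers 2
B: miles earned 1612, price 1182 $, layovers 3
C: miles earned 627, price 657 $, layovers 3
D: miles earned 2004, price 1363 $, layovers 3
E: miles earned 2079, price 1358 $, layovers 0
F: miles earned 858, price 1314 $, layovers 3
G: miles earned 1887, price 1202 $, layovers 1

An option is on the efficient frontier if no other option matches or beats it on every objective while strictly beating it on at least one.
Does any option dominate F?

Yes

A vs F: miles earned 4028≥858, price 700≤1314, layovers 2≤3 — A is at least as good on every objective and strictly better on at least one, so A dominates F.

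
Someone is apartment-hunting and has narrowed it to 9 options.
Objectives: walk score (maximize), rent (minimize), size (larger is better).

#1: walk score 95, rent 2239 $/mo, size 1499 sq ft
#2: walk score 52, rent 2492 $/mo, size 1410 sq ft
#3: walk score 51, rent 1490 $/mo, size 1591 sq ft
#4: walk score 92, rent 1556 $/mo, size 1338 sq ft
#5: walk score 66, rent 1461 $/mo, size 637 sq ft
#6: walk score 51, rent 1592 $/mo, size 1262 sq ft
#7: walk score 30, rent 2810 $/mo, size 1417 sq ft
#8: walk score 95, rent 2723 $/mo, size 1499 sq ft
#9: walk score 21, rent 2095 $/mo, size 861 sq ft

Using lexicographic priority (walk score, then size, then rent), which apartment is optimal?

#1

First maximize walk score: best is 95, kept {#1, #8}.
Then maximize size: best is 1499, kept {#1, #8}.
Then minimize rent: best is 2239, kept {#1}.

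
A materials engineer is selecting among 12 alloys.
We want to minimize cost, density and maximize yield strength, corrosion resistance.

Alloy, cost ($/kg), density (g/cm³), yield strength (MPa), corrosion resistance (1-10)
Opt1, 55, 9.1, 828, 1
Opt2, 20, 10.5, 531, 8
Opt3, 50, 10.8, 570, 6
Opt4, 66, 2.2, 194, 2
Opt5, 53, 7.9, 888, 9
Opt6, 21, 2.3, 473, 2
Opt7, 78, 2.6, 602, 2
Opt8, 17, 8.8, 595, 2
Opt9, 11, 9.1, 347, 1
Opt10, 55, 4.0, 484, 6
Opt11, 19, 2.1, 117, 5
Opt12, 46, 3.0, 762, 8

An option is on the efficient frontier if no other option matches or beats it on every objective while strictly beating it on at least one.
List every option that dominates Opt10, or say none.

Opt12

Opt12: cost 46≤55, density 3.0≤4.0, yield strength 762≥484, corrosion resistance 8≥6 — dominates Opt10.
Others (Opt1, Opt2, Opt3, Opt4, Opt5, Opt6, Opt7, Opt8, Opt9, Opt11) are each worse than Opt10 on at least one objective.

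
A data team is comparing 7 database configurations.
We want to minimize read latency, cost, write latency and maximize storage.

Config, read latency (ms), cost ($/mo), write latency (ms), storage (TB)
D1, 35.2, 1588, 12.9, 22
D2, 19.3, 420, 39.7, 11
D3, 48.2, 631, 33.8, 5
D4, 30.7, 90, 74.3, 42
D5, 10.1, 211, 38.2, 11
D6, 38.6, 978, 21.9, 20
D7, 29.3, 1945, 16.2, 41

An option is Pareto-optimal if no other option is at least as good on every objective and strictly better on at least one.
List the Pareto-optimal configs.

D1: not dominated (best write latency).
D2: dominated by D5 (read latency 10.1≤19.3, cost 211≤420, write latency 38.2≤39.7, storage 11≥11).
D3: not dominated.
D4: not dominated (best cost).
D5: not dominated (best read latency).
D6: not dominated.
D7: not dominated.

D1, D3, D4, D5, D6, D7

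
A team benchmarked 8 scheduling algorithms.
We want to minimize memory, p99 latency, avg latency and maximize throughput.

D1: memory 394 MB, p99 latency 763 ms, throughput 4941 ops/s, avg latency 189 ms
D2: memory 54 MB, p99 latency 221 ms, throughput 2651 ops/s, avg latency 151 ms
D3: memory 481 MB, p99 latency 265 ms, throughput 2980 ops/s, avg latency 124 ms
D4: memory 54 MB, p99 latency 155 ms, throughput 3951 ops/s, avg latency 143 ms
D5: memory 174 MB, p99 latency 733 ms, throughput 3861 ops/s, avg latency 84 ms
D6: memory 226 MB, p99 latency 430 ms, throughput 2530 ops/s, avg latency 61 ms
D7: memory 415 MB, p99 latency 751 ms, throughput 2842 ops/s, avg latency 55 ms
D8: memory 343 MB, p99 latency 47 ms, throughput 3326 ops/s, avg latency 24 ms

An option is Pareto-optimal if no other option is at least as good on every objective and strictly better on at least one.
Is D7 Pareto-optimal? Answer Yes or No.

D8 vs D7: memory 343≤415, p99 latency 47≤751, throughput 3326≥2842, avg latency 24≤55 — D8 is at least as good on every objective and strictly better on at least one, so D8 dominates D7.

No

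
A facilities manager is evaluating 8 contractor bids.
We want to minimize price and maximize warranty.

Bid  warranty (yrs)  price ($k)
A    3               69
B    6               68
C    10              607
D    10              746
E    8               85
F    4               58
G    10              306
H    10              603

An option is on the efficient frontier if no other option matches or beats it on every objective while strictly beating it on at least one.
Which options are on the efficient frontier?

B, E, F, G

A: dominated by B (warranty 6≥3, price 68≤69).
B: not dominated.
C: dominated by G (warranty 10≥10, price 306≤607).
D: dominated by C (warranty 10≥10, price 607≤746).
E: not dominated.
F: not dominated (best price).
G: not dominated.
H: dominated by G (warranty 10≥10, price 306≤603).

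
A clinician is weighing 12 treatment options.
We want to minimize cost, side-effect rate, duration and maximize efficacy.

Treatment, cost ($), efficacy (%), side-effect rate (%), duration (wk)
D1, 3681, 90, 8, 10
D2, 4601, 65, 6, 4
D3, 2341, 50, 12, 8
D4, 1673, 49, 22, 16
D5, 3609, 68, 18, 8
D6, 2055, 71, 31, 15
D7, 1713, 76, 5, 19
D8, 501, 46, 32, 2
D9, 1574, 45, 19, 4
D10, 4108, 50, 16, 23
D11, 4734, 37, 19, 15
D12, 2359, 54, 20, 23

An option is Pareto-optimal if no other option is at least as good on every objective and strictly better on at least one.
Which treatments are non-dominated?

D1, D2, D3, D4, D5, D6, D7, D8, D9

D1: not dominated (best efficacy).
D2: not dominated.
D3: not dominated.
D4: not dominated.
D5: not dominated.
D6: not dominated.
D7: not dominated (best side-effect rate).
D8: not dominated (best cost).
D9: not dominated.
D10: dominated by D1 (cost 3681≤4108, efficacy 90≥50, side-effect rate 8≤16, duration 10≤23).
D11: dominated by D1 (cost 3681≤4734, efficacy 90≥37, side-effect rate 8≤19, duration 10≤15).
D12: dominated by D7 (cost 1713≤2359, efficacy 76≥54, side-effect rate 5≤20, duration 19≤23).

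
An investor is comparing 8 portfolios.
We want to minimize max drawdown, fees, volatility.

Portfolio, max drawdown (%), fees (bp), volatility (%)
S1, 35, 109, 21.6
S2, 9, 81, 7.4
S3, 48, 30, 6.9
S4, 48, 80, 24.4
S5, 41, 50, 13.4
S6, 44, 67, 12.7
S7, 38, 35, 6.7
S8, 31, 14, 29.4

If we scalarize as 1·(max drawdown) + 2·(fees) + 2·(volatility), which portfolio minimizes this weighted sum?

S1: 1·35 + 2·109 + 2·21.6 = 296.2
S2: 1·9 + 2·81 + 2·7.4 = 185.8
S3: 1·48 + 2·30 + 2·6.9 = 121.8
S4: 1·48 + 2·80 + 2·24.4 = 256.8
S5: 1·41 + 2·50 + 2·13.4 = 167.8
S6: 1·44 + 2·67 + 2·12.7 = 203.4
S7: 1·38 + 2·35 + 2·6.7 = 121.4
S8: 1·31 + 2·14 + 2·29.4 = 117.8
Lowest: S8 at 117.8.

S8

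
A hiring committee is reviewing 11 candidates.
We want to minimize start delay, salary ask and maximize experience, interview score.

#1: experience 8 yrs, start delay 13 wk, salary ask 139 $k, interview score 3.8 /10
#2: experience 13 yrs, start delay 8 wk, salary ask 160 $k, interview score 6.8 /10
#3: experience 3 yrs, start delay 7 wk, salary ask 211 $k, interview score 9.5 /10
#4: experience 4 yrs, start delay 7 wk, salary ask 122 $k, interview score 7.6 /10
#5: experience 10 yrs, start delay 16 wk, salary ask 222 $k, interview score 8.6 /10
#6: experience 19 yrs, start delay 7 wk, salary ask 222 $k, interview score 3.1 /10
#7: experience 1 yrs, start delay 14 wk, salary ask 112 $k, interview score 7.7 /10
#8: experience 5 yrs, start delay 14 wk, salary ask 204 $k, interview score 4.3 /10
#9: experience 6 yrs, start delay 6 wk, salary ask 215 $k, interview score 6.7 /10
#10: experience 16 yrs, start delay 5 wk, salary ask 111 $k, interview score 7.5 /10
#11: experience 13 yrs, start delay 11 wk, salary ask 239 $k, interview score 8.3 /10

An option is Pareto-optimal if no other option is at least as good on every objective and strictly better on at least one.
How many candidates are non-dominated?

#1: dominated by #10 (experience 16≥8, start delay 5≤13, salary ask 111≤139, interview score 7.5≥3.8).
#2: dominated by #10 (experience 16≥13, start delay 5≤8, salary ask 111≤160, interview score 7.5≥6.8).
#3: not dominated (best interview score).
#4: not dominated.
#5: not dominated.
#6: not dominated (best experience).
#7: not dominated.
#8: dominated by #2 (experience 13≥5, start delay 8≤14, salary ask 160≤204, interview score 6.8≥4.3).
#9: dominated by #10 (experience 16≥6, start delay 5≤6, salary ask 111≤215, interview score 7.5≥6.7).
#10: not dominated (best start delay).
#11: not dominated.
Pareto-optimal: #3, #4, #5, #6, #7, #10, #11 → 7.

7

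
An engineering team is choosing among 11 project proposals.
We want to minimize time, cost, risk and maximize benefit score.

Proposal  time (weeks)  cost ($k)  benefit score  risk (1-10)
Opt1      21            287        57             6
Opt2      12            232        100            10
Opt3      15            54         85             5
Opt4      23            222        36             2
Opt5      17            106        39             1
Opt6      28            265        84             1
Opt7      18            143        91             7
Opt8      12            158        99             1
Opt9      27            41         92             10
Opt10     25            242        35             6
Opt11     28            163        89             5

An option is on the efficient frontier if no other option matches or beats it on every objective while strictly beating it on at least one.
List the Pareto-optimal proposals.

Opt2, Opt3, Opt5, Opt7, Opt8, Opt9

Opt1: dominated by Opt3 (time 15≤21, cost 54≤287, benefit score 85≥57, risk 5≤6).
Opt2: not dominated (best benefit score).
Opt3: not dominated.
Opt4: dominated by Opt5 (time 17≤23, cost 106≤222, benefit score 39≥36, risk 1≤2).
Opt5: not dominated.
Opt6: dominated by Opt8 (time 12≤28, cost 158≤265, benefit score 99≥84, risk 1≤1).
Opt7: not dominated.
Opt8: not dominated.
Opt9: not dominated (best cost).
Opt10: dominated by Opt3 (time 15≤25, cost 54≤242, benefit score 85≥35, risk 5≤6).
Opt11: dominated by Opt8 (time 12≤28, cost 158≤163, benefit score 99≥89, risk 1≤5).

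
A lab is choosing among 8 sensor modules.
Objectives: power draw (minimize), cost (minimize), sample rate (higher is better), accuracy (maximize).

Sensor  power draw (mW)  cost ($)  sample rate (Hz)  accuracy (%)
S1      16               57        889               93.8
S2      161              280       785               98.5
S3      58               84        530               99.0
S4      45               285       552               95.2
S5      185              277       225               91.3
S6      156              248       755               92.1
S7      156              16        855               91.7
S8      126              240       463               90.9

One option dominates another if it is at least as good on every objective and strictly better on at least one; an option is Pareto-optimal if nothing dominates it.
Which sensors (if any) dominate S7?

S1: worse on cost (57 vs 16).
S2: worse on power draw (161 vs 156).
S3: worse on cost (84 vs 16).
S4: worse on cost (285 vs 16).
S5: worse on power draw (185 vs 156).
S6: worse on cost (248 vs 16).
S8: worse on cost (240 vs 16).
No option dominates S7.

none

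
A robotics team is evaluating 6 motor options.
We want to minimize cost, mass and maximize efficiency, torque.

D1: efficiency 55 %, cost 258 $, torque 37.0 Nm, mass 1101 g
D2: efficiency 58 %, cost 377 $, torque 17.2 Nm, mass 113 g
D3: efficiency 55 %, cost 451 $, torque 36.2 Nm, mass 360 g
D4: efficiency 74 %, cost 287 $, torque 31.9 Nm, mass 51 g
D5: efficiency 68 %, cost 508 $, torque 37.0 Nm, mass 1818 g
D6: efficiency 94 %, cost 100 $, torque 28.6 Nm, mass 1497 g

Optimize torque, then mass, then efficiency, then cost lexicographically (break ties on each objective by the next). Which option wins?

D1

First maximize torque: best is 37.0, kept {D1, D5}.
Then minimize mass: best is 1101, kept {D1}.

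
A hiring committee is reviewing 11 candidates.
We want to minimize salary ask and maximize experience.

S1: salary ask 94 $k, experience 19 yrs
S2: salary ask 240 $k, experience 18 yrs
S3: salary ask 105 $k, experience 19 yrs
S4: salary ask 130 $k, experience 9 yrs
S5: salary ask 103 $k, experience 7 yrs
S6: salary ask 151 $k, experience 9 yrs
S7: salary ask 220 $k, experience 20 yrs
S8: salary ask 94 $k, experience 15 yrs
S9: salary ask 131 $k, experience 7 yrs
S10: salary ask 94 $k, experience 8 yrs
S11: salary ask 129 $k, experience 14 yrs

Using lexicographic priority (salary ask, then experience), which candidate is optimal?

First minimize salary ask: best is 94, kept {S1, S8, S10}.
Then maximize experience: best is 19, kept {S1}.

S1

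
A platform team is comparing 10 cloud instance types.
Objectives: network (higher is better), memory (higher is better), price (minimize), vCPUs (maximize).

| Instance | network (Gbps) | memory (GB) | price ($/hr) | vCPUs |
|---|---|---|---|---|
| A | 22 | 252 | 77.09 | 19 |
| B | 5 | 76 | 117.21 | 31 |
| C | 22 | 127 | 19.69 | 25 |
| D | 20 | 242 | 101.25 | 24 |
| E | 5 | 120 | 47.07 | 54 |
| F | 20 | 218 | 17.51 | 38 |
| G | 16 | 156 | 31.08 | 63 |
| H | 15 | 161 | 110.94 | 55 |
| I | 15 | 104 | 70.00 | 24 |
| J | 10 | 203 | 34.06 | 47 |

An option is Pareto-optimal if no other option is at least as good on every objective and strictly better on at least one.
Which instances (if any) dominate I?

C: network 22≥15, memory 127≥104, price 19.69≤70.00, vCPUs 25≥24 — dominates I.
F: network 20≥15, memory 218≥104, price 17.51≤70.00, vCPUs 38≥24 — dominates I.
G: network 16≥15, memory 156≥104, price 31.08≤70.00, vCPUs 63≥24 — dominates I.
Others (A, B, D, E, H, J) are each worse than I on at least one objective.

C, F, G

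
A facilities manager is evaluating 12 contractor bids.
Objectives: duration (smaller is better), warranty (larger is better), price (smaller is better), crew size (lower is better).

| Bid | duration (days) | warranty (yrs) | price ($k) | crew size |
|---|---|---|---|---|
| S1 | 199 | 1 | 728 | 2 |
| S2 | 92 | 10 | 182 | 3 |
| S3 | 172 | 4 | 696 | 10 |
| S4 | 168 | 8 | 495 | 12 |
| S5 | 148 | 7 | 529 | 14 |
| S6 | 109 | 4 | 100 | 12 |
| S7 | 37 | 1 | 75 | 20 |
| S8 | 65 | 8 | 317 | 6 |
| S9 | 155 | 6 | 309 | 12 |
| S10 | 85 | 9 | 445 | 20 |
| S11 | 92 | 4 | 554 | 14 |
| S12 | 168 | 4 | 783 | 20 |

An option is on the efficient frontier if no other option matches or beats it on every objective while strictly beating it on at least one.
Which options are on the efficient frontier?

S1, S2, S6, S7, S8, S10

S1: not dominated (best crew size).
S2: not dominated (best warranty).
S3: dominated by S2 (duration 92≤172, warranty 10≥4, price 182≤696, crew size 3≤10).
S4: dominated by S2 (duration 92≤168, warranty 10≥8, price 182≤495, crew size 3≤12).
S5: dominated by S2 (duration 92≤148, warranty 10≥7, price 182≤529, crew size 3≤14).
S6: not dominated.
S7: not dominated (best duration).
S8: not dominated.
S9: dominated by S2 (duration 92≤155, warranty 10≥6, price 182≤309, crew size 3≤12).
S10: not dominated.
S11: dominated by S2 (duration 92≤92, warranty 10≥4, price 182≤554, crew size 3≤14).
S12: dominated by S2 (duration 92≤168, warranty 10≥4, price 182≤783, crew size 3≤20).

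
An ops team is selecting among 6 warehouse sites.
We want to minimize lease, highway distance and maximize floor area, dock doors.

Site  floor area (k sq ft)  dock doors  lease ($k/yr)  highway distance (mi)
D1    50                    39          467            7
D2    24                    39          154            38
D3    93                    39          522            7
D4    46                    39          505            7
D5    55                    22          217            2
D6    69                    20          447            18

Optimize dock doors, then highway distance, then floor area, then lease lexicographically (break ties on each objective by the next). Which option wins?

D3

First maximize dock doors: best is 39, kept {D1, D2, D3, D4}.
Then minimize highway distance: best is 7, kept {D1, D3, D4}.
Then maximize floor area: best is 93, kept {D3}.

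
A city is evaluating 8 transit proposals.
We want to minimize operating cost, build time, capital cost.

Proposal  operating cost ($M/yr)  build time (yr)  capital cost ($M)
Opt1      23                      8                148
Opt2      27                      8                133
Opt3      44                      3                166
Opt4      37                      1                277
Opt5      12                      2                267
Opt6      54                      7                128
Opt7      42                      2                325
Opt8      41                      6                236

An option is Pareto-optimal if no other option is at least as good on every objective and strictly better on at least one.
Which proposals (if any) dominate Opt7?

Opt4: operating cost 37≤42, build time 1≤2, capital cost 277≤325 — dominates Opt7.
Opt5: operating cost 12≤42, build time 2≤2, capital cost 267≤325 — dominates Opt7.
Others (Opt1, Opt2, Opt3, Opt6, Opt8) are each worse than Opt7 on at least one objective.

Opt4, Opt5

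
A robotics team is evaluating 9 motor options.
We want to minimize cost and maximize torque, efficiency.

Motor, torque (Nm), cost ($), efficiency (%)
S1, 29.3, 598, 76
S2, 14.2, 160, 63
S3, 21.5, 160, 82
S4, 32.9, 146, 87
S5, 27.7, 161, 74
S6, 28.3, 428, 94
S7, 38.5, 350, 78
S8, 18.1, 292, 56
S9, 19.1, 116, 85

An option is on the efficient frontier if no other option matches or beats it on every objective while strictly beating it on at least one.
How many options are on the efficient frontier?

4

S1: dominated by S4 (torque 32.9≥29.3, cost 146≤598, efficiency 87≥76).
S2: dominated by S3 (torque 21.5≥14.2, cost 160≤160, efficiency 82≥63).
S3: dominated by S4 (torque 32.9≥21.5, cost 146≤160, efficiency 87≥82).
S4: not dominated.
S5: dominated by S4 (torque 32.9≥27.7, cost 146≤161, efficiency 87≥74).
S6: not dominated (best efficiency).
S7: not dominated (best torque).
S8: dominated by S3 (torque 21.5≥18.1, cost 160≤292, efficiency 82≥56).
S9: not dominated (best cost).
Pareto-optimal: S4, S6, S7, S9 → 4.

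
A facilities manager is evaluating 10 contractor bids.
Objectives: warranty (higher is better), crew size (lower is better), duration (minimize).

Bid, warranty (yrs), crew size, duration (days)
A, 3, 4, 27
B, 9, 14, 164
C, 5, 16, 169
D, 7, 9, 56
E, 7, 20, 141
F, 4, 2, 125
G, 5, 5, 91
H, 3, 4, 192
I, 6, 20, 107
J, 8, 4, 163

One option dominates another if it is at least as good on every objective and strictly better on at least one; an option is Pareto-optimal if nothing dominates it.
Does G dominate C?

G vs C: warranty 5≥5, crew size 5≤16, duration 91≤169 — G is at least as good on every objective with at least one strict improvement.

Yes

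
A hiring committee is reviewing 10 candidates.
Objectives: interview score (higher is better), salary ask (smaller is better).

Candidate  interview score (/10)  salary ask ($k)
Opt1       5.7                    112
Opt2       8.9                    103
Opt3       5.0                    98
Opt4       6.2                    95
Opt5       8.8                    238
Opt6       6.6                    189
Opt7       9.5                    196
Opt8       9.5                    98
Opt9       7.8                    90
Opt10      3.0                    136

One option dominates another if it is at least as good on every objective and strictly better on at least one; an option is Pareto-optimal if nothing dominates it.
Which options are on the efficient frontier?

Opt1: dominated by Opt2 (interview score 8.9≥5.7, salary ask 103≤112).
Opt2: dominated by Opt8 (interview score 9.5≥8.9, salary ask 98≤103).
Opt3: dominated by Opt4 (interview score 6.2≥5.0, salary ask 95≤98).
Opt4: dominated by Opt9 (interview score 7.8≥6.2, salary ask 90≤95).
Opt5: dominated by Opt2 (interview score 8.9≥8.8, salary ask 103≤238).
Opt6: dominated by Opt2 (interview score 8.9≥6.6, salary ask 103≤189).
Opt7: dominated by Opt8 (interview score 9.5≥9.5, salary ask 98≤196).
Opt8: not dominated.
Opt9: not dominated (best salary ask).
Opt10: dominated by Opt1 (interview score 5.7≥3.0, salary ask 112≤136).

Opt8, Opt9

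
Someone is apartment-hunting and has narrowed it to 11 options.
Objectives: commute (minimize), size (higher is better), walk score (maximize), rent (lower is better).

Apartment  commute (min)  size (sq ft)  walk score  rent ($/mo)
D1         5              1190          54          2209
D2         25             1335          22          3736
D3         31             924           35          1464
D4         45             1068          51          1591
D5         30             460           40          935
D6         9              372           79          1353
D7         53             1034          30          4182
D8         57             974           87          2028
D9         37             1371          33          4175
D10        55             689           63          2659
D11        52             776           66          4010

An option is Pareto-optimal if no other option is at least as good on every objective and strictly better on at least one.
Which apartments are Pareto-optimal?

D1: not dominated (best commute).
D2: not dominated.
D3: not dominated.
D4: not dominated.
D5: not dominated (best rent).
D6: not dominated.
D7: dominated by D1 (commute 5≤53, size 1190≥1034, walk score 54≥30, rent 2209≤4182).
D8: not dominated (best walk score).
D9: not dominated (best size).
D10: not dominated.
D11: not dominated.

D1, D2, D3, D4, D5, D6, D8, D9, D10, D11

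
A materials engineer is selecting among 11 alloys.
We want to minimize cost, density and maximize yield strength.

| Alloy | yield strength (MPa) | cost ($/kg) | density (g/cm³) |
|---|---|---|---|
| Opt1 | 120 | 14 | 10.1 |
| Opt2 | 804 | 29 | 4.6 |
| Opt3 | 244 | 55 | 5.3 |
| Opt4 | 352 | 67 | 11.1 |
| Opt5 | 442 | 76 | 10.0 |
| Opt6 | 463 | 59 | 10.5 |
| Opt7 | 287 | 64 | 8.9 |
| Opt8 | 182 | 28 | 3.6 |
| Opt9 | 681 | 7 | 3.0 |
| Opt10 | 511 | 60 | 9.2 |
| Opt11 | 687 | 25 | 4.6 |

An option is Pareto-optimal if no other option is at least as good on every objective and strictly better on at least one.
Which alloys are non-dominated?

Opt1: dominated by Opt9 (yield strength 681≥120, cost 7≤14, density 3.0≤10.1).
Opt2: not dominated (best yield strength).
Opt3: dominated by Opt2 (yield strength 804≥244, cost 29≤55, density 4.6≤5.3).
Opt4: dominated by Opt2 (yield strength 804≥352, cost 29≤67, density 4.6≤11.1).
Opt5: dominated by Opt2 (yield strength 804≥442, cost 29≤76, density 4.6≤10.0).
Opt6: dominated by Opt2 (yield strength 804≥463, cost 29≤59, density 4.6≤10.5).
Opt7: dominated by Opt2 (yield strength 804≥287, cost 29≤64, density 4.6≤8.9).
Opt8: dominated by Opt9 (yield strength 681≥182, cost 7≤28, density 3.0≤3.6).
Opt9: not dominated (best cost).
Opt10: dominated by Opt2 (yield strength 804≥511, cost 29≤60, density 4.6≤9.2).
Opt11: not dominated.

Opt2, Opt9, Opt11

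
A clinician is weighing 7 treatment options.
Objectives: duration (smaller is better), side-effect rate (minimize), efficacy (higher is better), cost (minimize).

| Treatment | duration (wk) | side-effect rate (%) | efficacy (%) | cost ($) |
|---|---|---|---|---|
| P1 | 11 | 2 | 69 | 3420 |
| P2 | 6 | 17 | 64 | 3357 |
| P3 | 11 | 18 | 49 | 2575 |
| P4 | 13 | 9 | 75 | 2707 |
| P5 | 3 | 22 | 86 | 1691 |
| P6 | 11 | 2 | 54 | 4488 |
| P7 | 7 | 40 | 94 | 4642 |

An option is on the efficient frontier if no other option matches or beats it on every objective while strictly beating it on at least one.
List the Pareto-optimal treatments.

P1: not dominated.
P2: not dominated.
P3: not dominated.
P4: not dominated.
P5: not dominated (best duration).
P6: dominated by P1 (duration 11≤11, side-effect rate 2≤2, efficacy 69≥54, cost 3420≤4488).
P7: not dominated (best efficacy).

P1, P2, P3, P4, P5, P7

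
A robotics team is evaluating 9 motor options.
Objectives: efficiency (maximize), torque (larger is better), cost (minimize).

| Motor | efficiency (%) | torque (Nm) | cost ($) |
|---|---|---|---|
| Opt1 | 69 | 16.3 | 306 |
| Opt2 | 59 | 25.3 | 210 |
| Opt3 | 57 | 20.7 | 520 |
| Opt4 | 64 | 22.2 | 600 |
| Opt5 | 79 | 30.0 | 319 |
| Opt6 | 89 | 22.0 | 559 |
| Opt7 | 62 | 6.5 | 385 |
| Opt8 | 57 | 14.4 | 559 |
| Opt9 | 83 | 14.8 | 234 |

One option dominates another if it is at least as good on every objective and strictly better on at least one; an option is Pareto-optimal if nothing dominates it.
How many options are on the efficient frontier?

5

Opt1: not dominated.
Opt2: not dominated (best cost).
Opt3: dominated by Opt2 (efficiency 59≥57, torque 25.3≥20.7, cost 210≤520).
Opt4: dominated by Opt5 (efficiency 79≥64, torque 30.0≥22.2, cost 319≤600).
Opt5: not dominated (best torque).
Opt6: not dominated (best efficiency).
Opt7: dominated by Opt1 (efficiency 69≥62, torque 16.3≥6.5, cost 306≤385).
Opt8: dominated by Opt1 (efficiency 69≥57, torque 16.3≥14.4, cost 306≤559).
Opt9: not dominated.
Pareto-optimal: Opt1, Opt2, Opt5, Opt6, Opt9 → 5.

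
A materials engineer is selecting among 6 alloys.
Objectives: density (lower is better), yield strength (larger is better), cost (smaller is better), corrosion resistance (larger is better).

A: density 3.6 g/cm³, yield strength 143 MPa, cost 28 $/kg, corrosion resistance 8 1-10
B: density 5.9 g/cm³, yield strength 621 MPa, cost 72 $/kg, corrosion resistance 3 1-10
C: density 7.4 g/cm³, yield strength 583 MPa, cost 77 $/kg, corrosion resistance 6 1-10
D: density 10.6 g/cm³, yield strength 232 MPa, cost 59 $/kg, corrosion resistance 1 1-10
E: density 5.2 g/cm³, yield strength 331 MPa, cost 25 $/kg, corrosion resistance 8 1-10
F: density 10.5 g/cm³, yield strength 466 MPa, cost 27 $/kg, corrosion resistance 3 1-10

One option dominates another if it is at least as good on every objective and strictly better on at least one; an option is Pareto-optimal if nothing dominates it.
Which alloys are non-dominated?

A: not dominated (best density).
B: not dominated (best yield strength).
C: not dominated.
D: dominated by E (density 5.2≤10.6, yield strength 331≥232, cost 25≤59, corrosion resistance 8≥1).
E: not dominated (best cost).
F: not dominated.

A, B, C, E, F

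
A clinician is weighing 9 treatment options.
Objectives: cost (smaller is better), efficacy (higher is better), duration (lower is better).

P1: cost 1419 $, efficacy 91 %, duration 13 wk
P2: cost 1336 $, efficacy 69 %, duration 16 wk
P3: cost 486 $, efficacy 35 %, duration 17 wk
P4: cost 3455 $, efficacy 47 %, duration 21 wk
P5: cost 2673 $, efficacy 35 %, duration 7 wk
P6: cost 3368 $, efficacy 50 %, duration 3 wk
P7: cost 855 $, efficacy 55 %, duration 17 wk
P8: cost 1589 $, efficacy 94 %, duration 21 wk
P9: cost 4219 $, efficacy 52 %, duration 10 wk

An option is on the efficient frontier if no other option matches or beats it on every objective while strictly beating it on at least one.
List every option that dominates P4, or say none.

P1, P2, P6, P7, P8

P1: cost 1419≤3455, efficacy 91≥47, duration 13≤21 — dominates P4.
P2: cost 1336≤3455, efficacy 69≥47, duration 16≤21 — dominates P4.
P6: cost 3368≤3455, efficacy 50≥47, duration 3≤21 — dominates P4.
P7: cost 855≤3455, efficacy 55≥47, duration 17≤21 — dominates P4.
P8: cost 1589≤3455, efficacy 94≥47, duration 21≤21 — dominates P4.
Others (P3, P5, P9) are each worse than P4 on at least one objective.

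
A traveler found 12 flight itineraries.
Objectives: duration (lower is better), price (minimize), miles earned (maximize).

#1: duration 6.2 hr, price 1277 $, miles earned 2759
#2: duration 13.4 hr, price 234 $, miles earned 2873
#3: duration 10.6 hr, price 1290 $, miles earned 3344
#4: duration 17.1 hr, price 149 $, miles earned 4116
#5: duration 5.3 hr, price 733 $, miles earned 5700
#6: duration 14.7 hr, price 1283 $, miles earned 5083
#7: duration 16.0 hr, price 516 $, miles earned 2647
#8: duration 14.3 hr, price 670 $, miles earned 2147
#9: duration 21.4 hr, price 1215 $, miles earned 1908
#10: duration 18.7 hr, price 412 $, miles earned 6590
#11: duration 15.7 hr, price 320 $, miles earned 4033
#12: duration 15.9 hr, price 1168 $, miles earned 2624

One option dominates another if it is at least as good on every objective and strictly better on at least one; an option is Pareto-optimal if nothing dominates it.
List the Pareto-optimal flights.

#2, #4, #5, #10, #11

#1: dominated by #5 (duration 5.3≤6.2, price 733≤1277, miles earned 5700≥2759).
#2: not dominated.
#3: dominated by #5 (duration 5.3≤10.6, price 733≤1290, miles earned 5700≥3344).
#4: not dominated (best price).
#5: not dominated (best duration).
#6: dominated by #5 (duration 5.3≤14.7, price 733≤1283, miles earned 5700≥5083).
#7: dominated by #2 (duration 13.4≤16.0, price 234≤516, miles earned 2873≥2647).
#8: dominated by #2 (duration 13.4≤14.3, price 234≤670, miles earned 2873≥2147).
#9: dominated by #2 (duration 13.4≤21.4, price 234≤1215, miles earned 2873≥1908).
#10: not dominated (best miles earned).
#11: not dominated.
#12: dominated by #2 (duration 13.4≤15.9, price 234≤1168, miles earned 2873≥2624).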